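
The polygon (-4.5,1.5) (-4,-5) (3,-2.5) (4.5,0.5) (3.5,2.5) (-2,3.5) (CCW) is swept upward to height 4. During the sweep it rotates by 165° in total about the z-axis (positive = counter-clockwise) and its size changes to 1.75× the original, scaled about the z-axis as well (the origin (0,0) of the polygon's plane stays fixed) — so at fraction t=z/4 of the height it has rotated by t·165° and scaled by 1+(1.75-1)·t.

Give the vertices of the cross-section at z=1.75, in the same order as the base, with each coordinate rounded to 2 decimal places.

t = z/height = 1.75/4 = 0.4375
s = 1 + (scale-1)·z/height = 1 + (1.75-1)·1.75/4 = 1.328125
θ = twist·z/height = 165°·1.75/4 = 72.1875° = 1.259910 rad
cos θ = 0.305903, sin θ = 0.952063 (intermediates below are computed at full precision and shown rounded to 5 d.p.)
v1: (-4.5,1.5) → rotate → (-2.80466,-3.82543) → ×s → (-3.72494,-5.08065) → (-3.72,-5.08)
v2: (-4,-5) → rotate → (3.53670,-5.33777) → ×s → (4.69718,-7.08922) → (4.70,-7.09)
v3: (3,-2.5) → rotate → (3.29787,2.09143) → ×s → (4.37998,2.77768) → (4.38,2.78)
v4: (4.5,0.5) → rotate → (0.90053,4.43723) → ×s → (1.19602,5.89320) → (1.20,5.89)
v5: (3.5,2.5) → rotate → (-1.30950,4.09698) → ×s → (-1.73917,5.44130) → (-1.74,5.44)
v6: (-2,3.5) → rotate → (-3.94403,-0.83346) → ×s → (-5.23816,-1.10695) → (-5.24,-1.11)

Cross-section at z=1.75: (-3.72,-5.08) (4.70,-7.09) (4.38,2.78) (1.20,5.89) (-1.74,5.44) (-5.24,-1.11)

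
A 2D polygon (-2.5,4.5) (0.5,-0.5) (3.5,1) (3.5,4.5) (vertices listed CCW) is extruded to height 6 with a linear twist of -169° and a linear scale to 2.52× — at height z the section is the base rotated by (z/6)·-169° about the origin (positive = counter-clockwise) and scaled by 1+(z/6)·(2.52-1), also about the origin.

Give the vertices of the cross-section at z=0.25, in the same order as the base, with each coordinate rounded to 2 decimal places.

Cross-section at z=0.25: (-2.05,5.07) (0.46,-0.59) (3.82,0.60) (4.28,4.29)

t = z/height = 0.25/6 = 0.0416667
s = 1 + (scale-1)·z/height = 1 + (2.52-1)·0.25/6 = 1.063333
θ = twist·z/height = -169°·0.25/6 = -7.0417° = -0.122900 rad
cos θ = 0.992457, sin θ = -0.122591 (intermediates below are computed at full precision and shown rounded to 5 d.p.)
v1: (-2.5,4.5) → rotate → (-1.92948,4.77254) → ×s → (-2.05168,5.07480) → (-2.05,5.07)
v2: (0.5,-0.5) → rotate → (0.43493,-0.55752) → ×s → (0.46248,-0.59283) → (0.46,-0.59)
v3: (3.5,1) → rotate → (3.59619,0.56339) → ×s → (3.82395,0.59907) → (3.82,0.60)
v4: (3.5,4.5) → rotate → (4.02526,4.03699) → ×s → (4.28019,4.29266) → (4.28,4.29)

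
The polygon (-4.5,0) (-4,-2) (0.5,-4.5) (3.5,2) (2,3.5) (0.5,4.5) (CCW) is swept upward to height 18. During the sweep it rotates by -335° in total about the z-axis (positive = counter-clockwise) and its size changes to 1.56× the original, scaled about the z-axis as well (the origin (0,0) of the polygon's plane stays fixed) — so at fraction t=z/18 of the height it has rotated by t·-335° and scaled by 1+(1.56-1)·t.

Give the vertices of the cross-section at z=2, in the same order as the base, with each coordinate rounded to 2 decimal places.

Cross-section at z=2: (-3.81,2.89) (-4.67,0.88) (-2.47,-4.13) (4.25,-0.56) (3.94,1.68) (3.31,3.49)

t = z/height = 2/18 = 0.111111
s = 1 + (scale-1)·z/height = 1 + (1.56-1)·2/18 = 1.062222
θ = twist·z/height = -335°·2/18 = -37.2222° = -0.649650 rad
cos θ = 0.796295, sin θ = -0.604908 (intermediates below are computed at full precision and shown rounded to 5 d.p.)
v1: (-4.5,0) → rotate → (-3.58333,2.72209) → ×s → (-3.80629,2.89146) → (-3.81,2.89)
v2: (-4,-2) → rotate → (-4.39500,0.82704) → ×s → (-4.66846,0.87850) → (-4.67,0.88)
v3: (0.5,-4.5) → rotate → (-2.32394,-3.88578) → ×s → (-2.46854,-4.12757) → (-2.47,-4.13)
v4: (3.5,2) → rotate → (3.99685,-0.52459) → ×s → (4.24554,-0.55723) → (4.25,-0.56)
v5: (2,3.5) → rotate → (3.70977,1.57722) → ×s → (3.94060,1.67536) → (3.94,1.68)
v6: (0.5,4.5) → rotate → (3.12023,3.28088) → ×s → (3.31438,3.48502) → (3.31,3.49)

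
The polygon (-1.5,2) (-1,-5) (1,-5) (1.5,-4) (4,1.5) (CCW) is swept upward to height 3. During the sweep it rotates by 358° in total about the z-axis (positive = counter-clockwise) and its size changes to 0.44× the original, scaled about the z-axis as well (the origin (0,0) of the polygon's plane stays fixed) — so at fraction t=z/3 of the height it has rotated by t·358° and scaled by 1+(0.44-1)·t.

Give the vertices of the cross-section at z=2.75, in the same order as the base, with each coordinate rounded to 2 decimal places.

Cross-section at z=2.75: (-0.11,1.21) (-1.70,-1.81) (-0.87,-2.32) (-0.41,-2.04) (2.04,-0.41)

t = z/height = 2.75/3 = 0.916667
s = 1 + (scale-1)·z/height = 1 + (0.44-1)·2.75/3 = 0.486667
θ = twist·z/height = 358°·2.75/3 = 328.1667° = 5.727589 rad
cos θ = 0.849586, sin θ = -0.527450 (intermediates below are computed at full precision and shown rounded to 5 d.p.)
v1: (-1.5,2) → rotate → (-0.21948,2.49035) → ×s → (-0.10681,1.21197) → (-0.11,1.21)
v2: (-1,-5) → rotate → (-3.48684,-3.72048) → ×s → (-1.69693,-1.81063) → (-1.70,-1.81)
v3: (1,-5) → rotate → (-1.78766,-4.77538) → ×s → (-0.87000,-2.32402) → (-0.87,-2.32)
v4: (1.5,-4) → rotate → (-0.83542,-4.18952) → ×s → (-0.40657,-2.03890) → (-0.41,-2.04)
v5: (4,1.5) → rotate → (4.18952,-0.83542) → ×s → (2.03890,-0.40657) → (2.04,-0.41)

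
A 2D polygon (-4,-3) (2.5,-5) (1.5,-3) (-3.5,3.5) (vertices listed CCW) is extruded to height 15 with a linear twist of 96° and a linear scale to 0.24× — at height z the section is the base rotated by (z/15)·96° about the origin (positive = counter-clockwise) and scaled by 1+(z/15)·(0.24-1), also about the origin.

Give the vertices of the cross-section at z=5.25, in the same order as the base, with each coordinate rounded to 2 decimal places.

t = z/height = 5.25/15 = 0.35
s = 1 + (scale-1)·z/height = 1 + (0.24-1)·5.25/15 = 0.734000
θ = twist·z/height = 96°·5.25/15 = 33.6000° = 0.586431 rad
cos θ = 0.832921, sin θ = 0.553392 (intermediates below are computed at full precision and shown rounded to 5 d.p.)
v1: (-4,-3) → rotate → (-1.67151,-4.71233) → ×s → (-1.22689,-3.45885) → (-1.23,-3.46)
v2: (2.5,-5) → rotate → (4.84926,-2.78113) → ×s → (3.55936,-2.04135) → (3.56,-2.04)
v3: (1.5,-3) → rotate → (2.90956,-1.66868) → ×s → (2.13561,-1.22481) → (2.14,-1.22)
v4: (-3.5,3.5) → rotate → (-4.85209,0.97835) → ×s → (-3.56144,0.71811) → (-3.56,0.72)

Cross-section at z=5.25: (-1.23,-3.46) (3.56,-2.04) (2.14,-1.22) (-3.56,0.72)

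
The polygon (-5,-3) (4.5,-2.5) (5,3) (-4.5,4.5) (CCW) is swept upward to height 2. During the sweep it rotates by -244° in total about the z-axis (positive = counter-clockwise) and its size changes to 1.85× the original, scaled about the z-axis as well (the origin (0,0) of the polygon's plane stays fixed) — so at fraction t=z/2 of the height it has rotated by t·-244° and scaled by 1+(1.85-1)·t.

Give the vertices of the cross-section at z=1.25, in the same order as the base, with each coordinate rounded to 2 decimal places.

Cross-section at z=1.25: (4.67,7.61) (-7.88,0.21) (-4.67,-7.61) (9.29,-2.93)

t = z/height = 1.25/2 = 0.625
s = 1 + (scale-1)·z/height = 1 + (1.85-1)·1.25/2 = 1.531250
θ = twist·z/height = -244°·1.25/2 = -152.5000° = -2.661627 rad
cos θ = -0.887011, sin θ = -0.461749 (intermediates below are computed at full precision and shown rounded to 5 d.p.)
v1: (-5,-3) → rotate → (3.04981,4.96978) → ×s → (4.67002,7.60997) → (4.67,7.61)
v2: (4.5,-2.5) → rotate → (-5.14592,0.13966) → ×s → (-7.87969,0.21385) → (-7.88,0.21)
v3: (5,3) → rotate → (-3.04981,-4.96978) → ×s → (-4.67002,-7.60997) → (-4.67,-7.61)
v4: (-4.5,4.5) → rotate → (6.06942,-1.91368) → ×s → (9.29380,-2.93032) → (9.29,-2.93)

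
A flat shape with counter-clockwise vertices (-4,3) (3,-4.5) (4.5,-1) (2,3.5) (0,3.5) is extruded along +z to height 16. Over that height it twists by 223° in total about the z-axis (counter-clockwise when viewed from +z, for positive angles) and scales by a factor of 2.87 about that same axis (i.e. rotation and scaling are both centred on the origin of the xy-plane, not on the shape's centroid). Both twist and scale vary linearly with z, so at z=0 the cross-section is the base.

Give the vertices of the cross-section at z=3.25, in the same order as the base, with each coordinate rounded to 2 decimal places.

t = z/height = 3.25/16 = 0.203125
s = 1 + (scale-1)·z/height = 1 + (2.87-1)·3.25/16 = 1.379844
θ = twist·z/height = 223°·3.25/16 = 45.2969° = 0.790580 rad
cos θ = 0.703433, sin θ = 0.710761 (intermediates below are computed at full precision and shown rounded to 5 d.p.)
v1: (-4,3) → rotate → (-4.94602,-0.73274) → ×s → (-6.82473,-1.01107) → (-6.82,-1.01)
v2: (3,-4.5) → rotate → (5.30873,-1.03317) → ×s → (7.32521,-1.42561) → (7.33,-1.43)
v3: (4.5,-1) → rotate → (3.87621,2.49499) → ×s → (5.34857,3.44270) → (5.35,3.44)
v4: (2,3.5) → rotate → (-1.08080,3.88354) → ×s → (-1.49133,5.35868) → (-1.49,5.36)
v5: (0,3.5) → rotate → (-2.48766,2.46202) → ×s → (-3.43259,3.39720) → (-3.43,3.40)

Cross-section at z=3.25: (-6.82,-1.01) (7.33,-1.43) (5.35,3.44) (-1.49,5.36) (-3.43,3.40)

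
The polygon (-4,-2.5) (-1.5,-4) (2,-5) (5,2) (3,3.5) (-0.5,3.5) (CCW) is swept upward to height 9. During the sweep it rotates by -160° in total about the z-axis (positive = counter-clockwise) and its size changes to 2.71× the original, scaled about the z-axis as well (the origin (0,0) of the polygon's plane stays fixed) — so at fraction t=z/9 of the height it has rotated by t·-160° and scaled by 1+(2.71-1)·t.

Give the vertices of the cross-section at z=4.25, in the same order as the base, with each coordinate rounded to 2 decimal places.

t = z/height = 4.25/9 = 0.472222
s = 1 + (scale-1)·z/height = 1 + (2.71-1)·4.25/9 = 1.807500
θ = twist·z/height = -160°·4.25/9 = -75.5556° = -1.318693 rad
cos θ = 0.249441, sin θ = -0.968390 (intermediates below are computed at full precision and shown rounded to 5 d.p.)
v1: (-4,-2.5) → rotate → (-3.41874,3.24996) → ×s → (-6.17937,5.87430) → (-6.18,5.87)
v2: (-1.5,-4) → rotate → (-4.24772,0.45482) → ×s → (-7.67776,0.82209) → (-7.68,0.82)
v3: (2,-5) → rotate → (-4.34307,-3.18399) → ×s → (-7.85009,-5.75505) → (-7.85,-5.76)
v4: (5,2) → rotate → (3.18399,-4.34307) → ×s → (5.75505,-7.85009) → (5.76,-7.85)
v5: (3,3.5) → rotate → (4.13769,-2.03213) → ×s → (7.47887,-3.67307) → (7.48,-3.67)
v6: (-0.5,3.5) → rotate → (3.26464,1.35724) → ×s → (5.90084,2.45321) → (5.90,2.45)

Cross-section at z=4.25: (-6.18,5.87) (-7.68,0.82) (-7.85,-5.76) (5.76,-7.85) (7.48,-3.67) (5.90,2.45)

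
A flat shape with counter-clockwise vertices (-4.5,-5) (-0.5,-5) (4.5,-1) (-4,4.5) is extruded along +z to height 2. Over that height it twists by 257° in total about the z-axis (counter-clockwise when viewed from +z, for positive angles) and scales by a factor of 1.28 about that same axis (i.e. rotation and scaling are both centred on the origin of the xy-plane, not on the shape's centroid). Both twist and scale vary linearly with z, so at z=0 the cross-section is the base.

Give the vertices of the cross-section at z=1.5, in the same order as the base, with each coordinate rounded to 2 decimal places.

t = z/height = 1.5/2 = 0.75
s = 1 + (scale-1)·z/height = 1 + (1.28-1)·1.5/2 = 1.210000
θ = twist·z/height = 257°·1.5/2 = 192.7500° = 3.364122 rad
cos θ = -0.975342, sin θ = -0.220697 (intermediates below are computed at full precision and shown rounded to 5 d.p.)
v1: (-4.5,-5) → rotate → (3.28555,5.86985) → ×s → (3.97552,7.10252) → (3.98,7.10)
v2: (-0.5,-5) → rotate → (-0.61582,4.98706) → ×s → (-0.74514,6.03434) → (-0.75,6.03)
v3: (4.5,-1) → rotate → (-4.60974,-0.01780) → ×s → (-5.57778,-0.02153) → (-5.58,-0.02)
v4: (-4,4.5) → rotate → (4.89451,-3.50625) → ×s → (5.92235,-4.24256) → (5.92,-4.24)

Cross-section at z=1.5: (3.98,7.10) (-0.75,6.03) (-5.58,-0.02) (5.92,-4.24)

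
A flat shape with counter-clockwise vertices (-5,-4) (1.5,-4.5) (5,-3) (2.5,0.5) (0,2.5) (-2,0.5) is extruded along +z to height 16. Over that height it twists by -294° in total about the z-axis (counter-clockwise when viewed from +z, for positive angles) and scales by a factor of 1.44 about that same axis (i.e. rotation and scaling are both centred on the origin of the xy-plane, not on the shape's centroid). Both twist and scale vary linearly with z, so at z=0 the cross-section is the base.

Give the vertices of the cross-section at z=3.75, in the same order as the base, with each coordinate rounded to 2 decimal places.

t = z/height = 3.75/16 = 0.234375
s = 1 + (scale-1)·z/height = 1 + (1.44-1)·3.75/16 = 1.103125
θ = twist·z/height = -294°·3.75/16 = -68.9063° = -1.202641 rad
cos θ = 0.359895, sin θ = -0.932993 (intermediates below are computed at full precision and shown rounded to 5 d.p.)
v1: (-5,-4) → rotate → (-5.53145,3.22538) → ×s → (-6.10188,3.55800) → (-6.10,3.56)
v2: (1.5,-4.5) → rotate → (-3.65863,-3.01902) → ×s → (-4.03592,-3.33035) → (-4.04,-3.33)
v3: (5,-3) → rotate → (-0.99950,-5.74465) → ×s → (-1.10258,-6.33707) → (-1.10,-6.34)
v4: (2.5,0.5) → rotate → (1.36623,-2.15253) → ×s → (1.50713,-2.37451) → (1.51,-2.37)
v5: (0,2.5) → rotate → (2.33248,0.89974) → ×s → (2.57302,0.99252) → (2.57,0.99)
v6: (-2,0.5) → rotate → (-0.25329,2.04593) → ×s → (-0.27941,2.25692) → (-0.28,2.26)

Cross-section at z=3.75: (-6.10,3.56) (-4.04,-3.33) (-1.10,-6.34) (1.51,-2.37) (2.57,0.99) (-0.28,2.26)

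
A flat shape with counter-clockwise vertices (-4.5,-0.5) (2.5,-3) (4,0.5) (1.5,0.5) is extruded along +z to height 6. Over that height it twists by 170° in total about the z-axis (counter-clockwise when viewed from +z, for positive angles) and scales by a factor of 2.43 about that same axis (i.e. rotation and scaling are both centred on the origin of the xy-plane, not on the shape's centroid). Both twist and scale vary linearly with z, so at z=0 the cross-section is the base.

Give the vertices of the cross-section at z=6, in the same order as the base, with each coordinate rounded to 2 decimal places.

t = z/height = 6/6 = 1
s = 1 + (scale-1)·z/height = 1 + (2.43-1)·6/6 = 2.430000
θ = twist·z/height = 170°·6/6 = 170.0000° = 2.967060 rad
cos θ = -0.984808, sin θ = 0.173648 (intermediates below are computed at full precision and shown rounded to 5 d.p.)
v1: (-4.5,-0.5) → rotate → (4.51846,-0.28901) → ×s → (10.97986,-0.70230) → (10.98,-0.70)
v2: (2.5,-3) → rotate → (-1.94107,3.38854) → ×s → (-4.71681,8.23416) → (-4.72,8.23)
v3: (4,0.5) → rotate → (-4.02606,0.20219) → ×s → (-9.78331,0.49132) → (-9.78,0.49)
v4: (1.5,0.5) → rotate → (-1.56404,-0.23193) → ×s → (-3.80061,-0.56359) → (-3.80,-0.56)

Cross-section at z=6: (10.98,-0.70) (-4.72,8.23) (-9.78,0.49) (-3.80,-0.56)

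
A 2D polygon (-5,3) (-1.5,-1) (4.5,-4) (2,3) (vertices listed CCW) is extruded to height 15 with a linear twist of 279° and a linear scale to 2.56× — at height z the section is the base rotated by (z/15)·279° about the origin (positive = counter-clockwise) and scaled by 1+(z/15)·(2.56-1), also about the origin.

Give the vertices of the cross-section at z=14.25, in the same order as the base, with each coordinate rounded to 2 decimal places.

t = z/height = 14.25/15 = 0.95
s = 1 + (scale-1)·z/height = 1 + (2.56-1)·14.25/15 = 2.482000
θ = twist·z/height = 279°·14.25/15 = 265.0500° = 4.625995 rad
cos θ = -0.086286, sin θ = -0.996270 (intermediates below are computed at full precision and shown rounded to 5 d.p.)
v1: (-5,3) → rotate → (3.42024,4.72249) → ×s → (8.48904,11.72123) → (8.49,11.72)
v2: (-1.5,-1) → rotate → (-0.86684,1.58069) → ×s → (-2.15150,3.92328) → (-2.15,3.92)
v3: (4.5,-4) → rotate → (-4.37337,-4.13807) → ×s → (-10.85470,-10.27069) → (-10.85,-10.27)
v4: (2,3) → rotate → (2.81624,-2.25140) → ×s → (6.98990,-5.58797) → (6.99,-5.59)

Cross-section at z=14.25: (8.49,11.72) (-2.15,3.92) (-10.85,-10.27) (6.99,-5.59)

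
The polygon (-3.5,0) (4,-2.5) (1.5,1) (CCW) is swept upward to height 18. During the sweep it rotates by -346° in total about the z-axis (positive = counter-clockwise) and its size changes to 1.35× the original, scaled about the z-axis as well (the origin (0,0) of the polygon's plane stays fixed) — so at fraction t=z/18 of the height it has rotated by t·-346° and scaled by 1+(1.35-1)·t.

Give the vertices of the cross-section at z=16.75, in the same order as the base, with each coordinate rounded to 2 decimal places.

Cross-section at z=16.75: (-3.65,-2.86) (6.22,0.66) (0.75,2.27)

t = z/height = 16.75/18 = 0.930556
s = 1 + (scale-1)·z/height = 1 + (1.35-1)·16.75/18 = 1.325694
θ = twist·z/height = -346°·16.75/18 = -321.9722° = -5.619475 rad
cos θ = 0.787712, sin θ = 0.616043 (intermediates below are computed at full precision and shown rounded to 5 d.p.)
v1: (-3.5,0) → rotate → (-2.75699,-2.15615) → ×s → (-3.65493,-2.85840) → (-3.65,-2.86)
v2: (4,-2.5) → rotate → (4.69096,0.49489) → ×s → (6.21878,0.65608) → (6.22,0.66)
v3: (1.5,1) → rotate → (0.56552,1.71178) → ×s → (0.74971,2.26929) → (0.75,2.27)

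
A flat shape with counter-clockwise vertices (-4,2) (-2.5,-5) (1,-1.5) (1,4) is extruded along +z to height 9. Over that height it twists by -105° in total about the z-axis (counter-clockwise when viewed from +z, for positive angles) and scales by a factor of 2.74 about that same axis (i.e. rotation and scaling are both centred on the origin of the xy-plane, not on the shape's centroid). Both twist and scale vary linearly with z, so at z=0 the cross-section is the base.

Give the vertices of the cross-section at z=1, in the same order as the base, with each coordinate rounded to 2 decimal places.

t = z/height = 1/9 = 0.111111
s = 1 + (scale-1)·z/height = 1 + (2.74-1)·1/9 = 1.193333
θ = twist·z/height = -105°·1/9 = -11.6667° = -0.203622 rad
cos θ = 0.979341, sin θ = -0.202218 (intermediates below are computed at full precision and shown rounded to 5 d.p.)
v1: (-4,2) → rotate → (-3.51293,2.76755) → ×s → (-4.19209,3.30261) → (-4.19,3.30)
v2: (-2.5,-5) → rotate → (-3.45944,-4.39116) → ×s → (-4.12826,-5.24012) → (-4.13,-5.24)
v3: (1,-1.5) → rotate → (0.67601,-1.67123) → ×s → (0.80671,-1.99433) → (0.81,-1.99)
v4: (1,4) → rotate → (1.78821,3.71514) → ×s → (2.13393,4.43341) → (2.13,4.43)

Cross-section at z=1: (-4.19,3.30) (-4.13,-5.24) (0.81,-1.99) (2.13,4.43)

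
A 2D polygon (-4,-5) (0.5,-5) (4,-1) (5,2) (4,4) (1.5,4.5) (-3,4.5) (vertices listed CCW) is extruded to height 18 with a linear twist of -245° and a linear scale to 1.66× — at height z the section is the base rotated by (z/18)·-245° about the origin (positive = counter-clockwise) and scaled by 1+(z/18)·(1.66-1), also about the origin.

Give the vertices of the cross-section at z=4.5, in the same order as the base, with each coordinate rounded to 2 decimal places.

t = z/height = 4.5/18 = 0.25
s = 1 + (scale-1)·z/height = 1 + (1.66-1)·4.5/18 = 1.165000
θ = twist·z/height = -245°·4.5/18 = -61.2500° = -1.069014 rad
cos θ = 0.480989, sin θ = -0.876727 (intermediates below are computed at full precision and shown rounded to 5 d.p.)
v1: (-4,-5) → rotate → (-6.30759,1.10196) → ×s → (-7.34834,1.28379) → (-7.35,1.28)
v2: (0.5,-5) → rotate → (-4.14314,-2.84331) → ×s → (-4.82676,-3.31245) → (-4.83,-3.31)
v3: (4,-1) → rotate → (1.04723,-3.98790) → ×s → (1.22002,-4.64590) → (1.22,-4.65)
v4: (5,2) → rotate → (4.15840,-3.42166) → ×s → (4.84453,-3.98623) → (4.84,-3.99)
v5: (4,4) → rotate → (5.43086,-1.58295) → ×s → (6.32695,-1.84414) → (6.33,-1.84)
v6: (1.5,4.5) → rotate → (4.66675,0.84936) → ×s → (5.43677,0.98950) → (5.44,0.99)
v7: (-3,4.5) → rotate → (2.50230,4.79463) → ×s → (2.91518,5.58574) → (2.92,5.59)

Cross-section at z=4.5: (-7.35,1.28) (-4.83,-3.31) (1.22,-4.65) (4.84,-3.99) (6.33,-1.84) (5.44,0.99) (2.92,5.59)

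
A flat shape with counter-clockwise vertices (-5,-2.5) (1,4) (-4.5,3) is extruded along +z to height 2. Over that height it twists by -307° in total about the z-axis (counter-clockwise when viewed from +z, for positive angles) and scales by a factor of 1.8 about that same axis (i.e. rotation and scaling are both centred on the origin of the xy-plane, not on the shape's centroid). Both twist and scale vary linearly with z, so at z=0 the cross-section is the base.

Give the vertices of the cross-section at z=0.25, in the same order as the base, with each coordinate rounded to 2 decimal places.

t = z/height = 0.25/2 = 0.125
s = 1 + (scale-1)·z/height = 1 + (1.8-1)·0.25/2 = 1.100000
θ = twist·z/height = -307°·0.25/2 = -38.3750° = -0.669770 rad
cos θ = 0.783964, sin θ = -0.620806 (intermediates below are computed at full precision and shown rounded to 5 d.p.)
v1: (-5,-2.5) → rotate → (-5.47184,1.14412) → ×s → (-6.01902,1.25853) → (-6.02,1.26)
v2: (1,4) → rotate → (3.26719,2.51505) → ×s → (3.59391,2.76656) → (3.59,2.77)
v3: (-4.5,3) → rotate → (-1.66542,5.14552) → ×s → (-1.83196,5.66007) → (-1.83,5.66)

Cross-section at z=0.25: (-6.02,1.26) (3.59,2.77) (-1.83,5.66)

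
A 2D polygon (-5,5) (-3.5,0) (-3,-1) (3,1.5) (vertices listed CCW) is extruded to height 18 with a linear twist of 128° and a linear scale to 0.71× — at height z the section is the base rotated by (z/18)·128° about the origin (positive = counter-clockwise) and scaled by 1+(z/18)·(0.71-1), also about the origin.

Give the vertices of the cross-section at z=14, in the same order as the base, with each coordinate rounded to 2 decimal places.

t = z/height = 14/18 = 0.777778
s = 1 + (scale-1)·z/height = 1 + (0.71-1)·14/18 = 0.774444
θ = twist·z/height = 128°·14/18 = 99.5556° = 1.737572 rad
cos θ = -0.166004, sin θ = 0.986125 (intermediates below are computed at full precision and shown rounded to 5 d.p.)
v1: (-5,5) → rotate → (-4.10061,-5.76064) → ×s → (-3.17569,-4.46130) → (-3.18,-4.46)
v2: (-3.5,0) → rotate → (0.58101,-3.45144) → ×s → (0.44996,-2.67295) → (0.45,-2.67)
v3: (-3,-1) → rotate → (1.48414,-2.79237) → ×s → (1.14938,-2.16254) → (1.15,-2.16)
v4: (3,1.5) → rotate → (-1.97720,2.70937) → ×s → (-1.53123,2.09826) → (-1.53,2.10)

Cross-section at z=14: (-3.18,-4.46) (0.45,-2.67) (1.15,-2.16) (-1.53,2.10)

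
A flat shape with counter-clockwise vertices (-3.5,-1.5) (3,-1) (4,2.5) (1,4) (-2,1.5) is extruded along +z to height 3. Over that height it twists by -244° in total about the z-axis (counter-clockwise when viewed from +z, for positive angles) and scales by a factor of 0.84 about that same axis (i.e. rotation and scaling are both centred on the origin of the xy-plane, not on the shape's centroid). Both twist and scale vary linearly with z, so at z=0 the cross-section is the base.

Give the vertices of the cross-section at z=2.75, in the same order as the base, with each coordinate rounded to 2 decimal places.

t = z/height = 2.75/3 = 0.916667
s = 1 + (scale-1)·z/height = 1 + (0.84-1)·2.75/3 = 0.853333
θ = twist·z/height = -244°·2.75/3 = -223.6667° = -3.903720 rad
cos θ = -0.723369, sin θ = 0.690462 (intermediates below are computed at full precision and shown rounded to 5 d.p.)
v1: (-3.5,-1.5) → rotate → (3.56748,-1.33156) → ×s → (3.04425,-1.13627) → (3.04,-1.14)
v2: (3,-1) → rotate → (-1.47965,2.79475) → ×s → (-1.26263,2.38486) → (-1.26,2.38)
v3: (4,2.5) → rotate → (-4.61963,0.95342) → ×s → (-3.94208,0.81359) → (-3.94,0.81)
v4: (1,4) → rotate → (-3.48522,-2.20301) → ×s → (-2.97405,-1.87991) → (-2.97,-1.88)
v5: (-2,1.5) → rotate → (0.41105,-2.46598) → ×s → (0.35076,-2.10430) → (0.35,-2.10)

Cross-section at z=2.75: (3.04,-1.14) (-1.26,2.38) (-3.94,0.81) (-2.97,-1.88) (0.35,-2.10)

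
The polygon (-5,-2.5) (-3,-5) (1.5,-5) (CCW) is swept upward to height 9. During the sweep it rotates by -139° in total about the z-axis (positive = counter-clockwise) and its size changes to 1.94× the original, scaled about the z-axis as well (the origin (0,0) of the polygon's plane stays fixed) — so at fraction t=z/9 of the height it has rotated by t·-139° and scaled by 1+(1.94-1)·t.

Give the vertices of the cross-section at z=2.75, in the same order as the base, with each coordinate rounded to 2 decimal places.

t = z/height = 2.75/9 = 0.305556
s = 1 + (scale-1)·z/height = 1 + (1.94-1)·2.75/9 = 1.287222
θ = twist·z/height = -139°·2.75/9 = -42.4722° = -0.741280 rad
cos θ = 0.737605, sin θ = -0.675233 (intermediates below are computed at full precision and shown rounded to 5 d.p.)
v1: (-5,-2.5) → rotate → (-5.37611,1.53215) → ×s → (-6.92024,1.97222) → (-6.92,1.97)
v2: (-3,-5) → rotate → (-5.58898,-1.66233) → ×s → (-7.19426,-2.13978) → (-7.19,-2.14)
v3: (1.5,-5) → rotate → (-2.26976,-4.70087) → ×s → (-2.92168,-6.05107) → (-2.92,-6.05)

Cross-section at z=2.75: (-6.92,1.97) (-7.19,-2.14) (-2.92,-6.05)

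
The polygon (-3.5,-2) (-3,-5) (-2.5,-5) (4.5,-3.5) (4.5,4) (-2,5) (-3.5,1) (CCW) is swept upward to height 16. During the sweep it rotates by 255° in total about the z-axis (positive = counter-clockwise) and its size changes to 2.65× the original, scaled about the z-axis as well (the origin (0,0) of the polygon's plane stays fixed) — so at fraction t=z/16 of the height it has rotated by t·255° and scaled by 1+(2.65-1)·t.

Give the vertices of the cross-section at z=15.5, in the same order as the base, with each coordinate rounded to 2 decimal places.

Cross-section at z=15.5: (-1.24,10.40) (-8.92,12.25) (-9.43,11.05) (-12.94,-7.22) (5.01,-14.82) (13.99,-0.29) (5.94,7.36)

t = z/height = 15.5/16 = 0.96875
s = 1 + (scale-1)·z/height = 1 + (2.65-1)·15.5/16 = 2.598438
θ = twist·z/height = 255°·15.5/16 = 247.0313° = 4.311509 rad
cos θ = -0.390229, sin θ = -0.920718 (intermediates below are computed at full precision and shown rounded to 5 d.p.)
v1: (-3.5,-2) → rotate → (-0.47563,4.00297) → ×s → (-1.23591,10.40147) → (-1.24,10.40)
v2: (-3,-5) → rotate → (-3.43290,4.71330) → ×s → (-8.92018,12.24721) → (-8.92,12.25)
v3: (-2.5,-5) → rotate → (-3.62802,4.25294) → ×s → (-9.42717,11.05100) → (-9.43,11.05)
v4: (4.5,-3.5) → rotate → (-4.97854,-2.77743) → ×s → (-12.93643,-7.21697) → (-12.94,-7.22)
v5: (4.5,4) → rotate → (1.92684,-5.70415) → ×s → (5.00678,-14.82187) → (5.01,-14.82)
v6: (-2,5) → rotate → (5.38405,-0.10971) → ×s → (13.99011,-0.28507) → (13.99,-0.29)
v7: (-3.5,1) → rotate → (2.28652,2.83228) → ×s → (5.94138,7.35951) → (5.94,7.36)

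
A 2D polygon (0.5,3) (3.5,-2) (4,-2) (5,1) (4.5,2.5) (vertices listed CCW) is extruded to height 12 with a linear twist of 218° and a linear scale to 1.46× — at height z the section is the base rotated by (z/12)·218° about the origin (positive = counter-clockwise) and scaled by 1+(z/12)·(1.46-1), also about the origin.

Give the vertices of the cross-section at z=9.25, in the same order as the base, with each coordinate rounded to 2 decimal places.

t = z/height = 9.25/12 = 0.770833
s = 1 + (scale-1)·z/height = 1 + (1.46-1)·9.25/12 = 1.354583
θ = twist·z/height = 218°·9.25/12 = 168.0417° = 2.932880 rad
cos θ = -0.978299, sin θ = 0.207200 (intermediates below are computed at full precision and shown rounded to 5 d.p.)
v1: (0.5,3) → rotate → (-1.11075,-2.83130) → ×s → (-1.50460,-3.83523) → (-1.50,-3.84)
v2: (3.5,-2) → rotate → (-3.00964,2.68180) → ×s → (-4.07681,3.63272) → (-4.08,3.63)
v3: (4,-2) → rotate → (-3.49879,2.78540) → ×s → (-4.73941,3.77305) → (-4.74,3.77)
v4: (5,1) → rotate → (-5.09869,0.05770) → ×s → (-6.90660,0.07816) → (-6.91,0.08)
v5: (4.5,2.5) → rotate → (-4.92034,-1.51334) → ×s → (-6.66502,-2.04995) → (-6.67,-2.05)

Cross-section at z=9.25: (-1.50,-3.84) (-4.08,3.63) (-4.74,3.77) (-6.91,0.08) (-6.67,-2.05)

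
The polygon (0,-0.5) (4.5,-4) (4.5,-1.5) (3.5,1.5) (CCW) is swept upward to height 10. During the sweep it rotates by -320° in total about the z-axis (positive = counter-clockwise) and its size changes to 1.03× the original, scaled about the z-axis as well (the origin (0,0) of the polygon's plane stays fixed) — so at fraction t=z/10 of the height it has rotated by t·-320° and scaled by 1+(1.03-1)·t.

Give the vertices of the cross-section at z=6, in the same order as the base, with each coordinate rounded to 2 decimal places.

t = z/height = 6/10 = 0.6
s = 1 + (scale-1)·z/height = 1 + (1.03-1)·6/10 = 1.018000
θ = twist·z/height = -320°·6/10 = -192.0000° = -3.351032 rad
cos θ = -0.978148, sin θ = 0.207912 (intermediates below are computed at full precision and shown rounded to 5 d.p.)
v1: (0,-0.5) → rotate → (0.10396,0.48907) → ×s → (0.10583,0.49788) → (0.11,0.50)
v2: (4.5,-4) → rotate → (-3.57002,4.84819) → ×s → (-3.63428,4.93546) → (-3.63,4.94)
v3: (4.5,-1.5) → rotate → (-4.08980,2.40282) → ×s → (-4.16341,2.44607) → (-4.16,2.45)
v4: (3.5,1.5) → rotate → (-3.73538,-0.73953) → ×s → (-3.80262,-0.75284) → (-3.80,-0.75)

Cross-section at z=6: (0.11,0.50) (-3.63,4.94) (-4.16,2.45) (-3.80,-0.75)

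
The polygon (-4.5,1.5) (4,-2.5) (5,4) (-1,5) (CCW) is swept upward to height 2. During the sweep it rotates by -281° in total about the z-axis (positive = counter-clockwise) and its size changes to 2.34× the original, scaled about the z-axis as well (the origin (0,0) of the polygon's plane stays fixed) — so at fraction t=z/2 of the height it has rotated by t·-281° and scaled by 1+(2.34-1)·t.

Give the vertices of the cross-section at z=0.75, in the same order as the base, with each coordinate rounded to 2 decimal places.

t = z/height = 0.75/2 = 0.375
s = 1 + (scale-1)·z/height = 1 + (2.34-1)·0.75/2 = 1.502500
θ = twist·z/height = -281°·0.75/2 = -105.3750° = -1.839141 rad
cos θ = -0.265135, sin θ = -0.964211 (intermediates below are computed at full precision and shown rounded to 5 d.p.)
v1: (-4.5,1.5) → rotate → (2.63943,3.94125) → ×s → (3.96574,5.92172) → (3.97,5.92)
v2: (4,-2.5) → rotate → (-3.47107,-3.19401) → ×s → (-5.21528,-4.79899) → (-5.22,-4.80)
v3: (5,4) → rotate → (2.53117,-5.88160) → ×s → (3.80308,-8.83710) → (3.80,-8.84)
v4: (-1,5) → rotate → (5.08619,-0.36147) → ×s → (7.64200,-0.54310) → (7.64,-0.54)

Cross-section at z=0.75: (3.97,5.92) (-5.22,-4.80) (3.80,-8.84) (7.64,-0.54)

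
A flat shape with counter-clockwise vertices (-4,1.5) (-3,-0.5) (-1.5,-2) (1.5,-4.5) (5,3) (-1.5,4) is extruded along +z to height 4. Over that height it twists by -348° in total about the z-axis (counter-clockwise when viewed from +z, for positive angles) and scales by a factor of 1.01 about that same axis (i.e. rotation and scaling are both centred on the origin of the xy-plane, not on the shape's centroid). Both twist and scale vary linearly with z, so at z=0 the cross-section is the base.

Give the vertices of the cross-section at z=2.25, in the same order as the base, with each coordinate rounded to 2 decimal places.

Cross-section at z=2.25: (3.46,-2.54) (3.04,-0.33) (2.00,1.53) (-0.22,4.76) (-5.66,-1.54) (0.36,-4.28)

t = z/height = 2.25/4 = 0.5625
s = 1 + (scale-1)·z/height = 1 + (1.01-1)·2.25/4 = 1.005625
θ = twist·z/height = -348°·2.25/4 = -195.7500° = -3.416482 rad
cos θ = -0.962455, sin θ = 0.271440 (intermediates below are computed at full precision and shown rounded to 5 d.p.)
v1: (-4,1.5) → rotate → (3.44266,-2.52944) → ×s → (3.46203,-2.54367) → (3.46,-2.54)
v2: (-3,-0.5) → rotate → (3.02309,-0.33309) → ×s → (3.04009,-0.33497) → (3.04,-0.33)
v3: (-1.5,-2) → rotate → (1.98656,1.51775) → ×s → (1.99774,1.52629) → (2.00,1.53)
v4: (1.5,-4.5) → rotate → (-0.22220,4.73821) → ×s → (-0.22345,4.76486) → (-0.22,4.76)
v5: (5,3) → rotate → (-5.62660,-1.53016) → ×s → (-5.65825,-1.53877) → (-5.66,-1.54)
v6: (-1.5,4) → rotate → (0.35792,-4.25698) → ×s → (0.35993,-4.28093) → (0.36,-4.28)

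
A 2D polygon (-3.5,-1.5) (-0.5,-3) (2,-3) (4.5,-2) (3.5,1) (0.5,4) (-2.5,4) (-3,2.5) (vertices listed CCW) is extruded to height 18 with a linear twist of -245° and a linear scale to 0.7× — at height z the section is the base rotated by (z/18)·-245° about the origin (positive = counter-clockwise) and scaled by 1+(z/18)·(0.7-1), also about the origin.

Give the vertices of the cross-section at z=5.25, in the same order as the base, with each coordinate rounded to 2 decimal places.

t = z/height = 5.25/18 = 0.291667
s = 1 + (scale-1)·z/height = 1 + (0.7-1)·5.25/18 = 0.912500
θ = twist·z/height = -245°·5.25/18 = -71.4583° = -1.247183 rad
cos θ = 0.317994, sin θ = -0.948093 (intermediates below are computed at full precision and shown rounded to 5 d.p.)
v1: (-3.5,-1.5) → rotate → (-2.53512,2.84133) → ×s → (-2.31330,2.59272) → (-2.31,2.59)
v2: (-0.5,-3) → rotate → (-3.00328,-0.47994) → ×s → (-2.74049,-0.43794) → (-2.74,-0.44)
v3: (2,-3) → rotate → (-2.20829,-2.85017) → ×s → (-2.01506,-2.60078) → (-2.02,-2.60)
v4: (4.5,-2) → rotate → (-0.46521,-4.90241) → ×s → (-0.42451,-4.47344) → (-0.42,-4.47)
v5: (3.5,1) → rotate → (2.06107,-3.00033) → ×s → (1.88073,-2.73780) → (1.88,-2.74)
v6: (0.5,4) → rotate → (3.95137,0.79793) → ×s → (3.60562,0.72811) → (3.61,0.73)
v7: (-2.5,4) → rotate → (2.99739,3.64221) → ×s → (2.73511,3.32352) → (2.74,3.32)
v8: (-3,2.5) → rotate → (1.41625,3.63926) → ×s → (1.29233,3.32083) → (1.29,3.32)

Cross-section at z=5.25: (-2.31,2.59) (-2.74,-0.44) (-2.02,-2.60) (-0.42,-4.47) (1.88,-2.74) (3.61,0.73) (2.74,3.32) (1.29,3.32)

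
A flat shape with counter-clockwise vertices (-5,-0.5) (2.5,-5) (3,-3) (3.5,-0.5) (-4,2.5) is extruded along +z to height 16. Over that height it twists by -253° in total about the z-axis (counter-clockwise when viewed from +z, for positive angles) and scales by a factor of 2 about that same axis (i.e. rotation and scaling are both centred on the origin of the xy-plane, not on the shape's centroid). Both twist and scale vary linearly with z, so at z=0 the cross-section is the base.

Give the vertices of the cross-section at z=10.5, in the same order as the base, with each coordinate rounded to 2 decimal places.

Cross-section at z=10.5: (7.84,2.80) (-6.02,7.04) (-6.02,3.62) (-5.83,-0.60) (7.43,-2.42)

t = z/height = 10.5/16 = 0.65625
s = 1 + (scale-1)·z/height = 1 + (2-1)·10.5/16 = 1.656250
θ = twist·z/height = -253°·10.5/16 = -166.0313° = -2.897792 rad
cos θ = -0.970428, sin θ = -0.241393 (intermediates below are computed at full precision and shown rounded to 5 d.p.)
v1: (-5,-0.5) → rotate → (4.73144,1.69218) → ×s → (7.83645,2.80267) → (7.84,2.80)
v2: (2.5,-5) → rotate → (-3.63303,4.24866) → ×s → (-6.01721,7.03684) → (-6.02,7.04)
v3: (3,-3) → rotate → (-3.63546,2.18710) → ×s → (-6.02123,3.62239) → (-6.02,3.62)
v4: (3.5,-0.5) → rotate → (-3.51719,-0.35966) → ×s → (-5.82535,-0.59569) → (-5.83,-0.60)
v5: (-4,2.5) → rotate → (4.48519,-1.46050) → ×s → (7.42860,-2.41895) → (7.43,-2.42)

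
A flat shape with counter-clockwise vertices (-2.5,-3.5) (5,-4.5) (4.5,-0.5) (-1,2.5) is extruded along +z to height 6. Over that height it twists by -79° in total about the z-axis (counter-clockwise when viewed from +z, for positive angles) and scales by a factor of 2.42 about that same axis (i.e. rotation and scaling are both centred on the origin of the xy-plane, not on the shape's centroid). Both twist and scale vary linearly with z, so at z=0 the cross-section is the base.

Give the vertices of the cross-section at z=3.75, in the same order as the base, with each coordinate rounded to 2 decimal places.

t = z/height = 3.75/6 = 0.625
s = 1 + (scale-1)·z/height = 1 + (2.42-1)·3.75/6 = 1.887500
θ = twist·z/height = -79°·3.75/6 = -49.3750° = -0.861756 rad
cos θ = 0.651105, sin θ = -0.758987 (intermediates below are computed at full precision and shown rounded to 5 d.p.)
v1: (-2.5,-3.5) → rotate → (-4.28422,-0.38140) → ×s → (-8.08646,-0.71989) → (-8.09,-0.72)
v2: (5,-4.5) → rotate → (-0.15992,-6.72491) → ×s → (-0.30184,-12.69327) → (-0.30,-12.69)
v3: (4.5,-0.5) → rotate → (2.55048,-3.74100) → ×s → (4.81403,-7.06113) → (4.81,-7.06)
v4: (-1,2.5) → rotate → (1.24636,2.38675) → ×s → (2.35251,4.50499) → (2.35,4.50)

Cross-section at z=3.75: (-8.09,-0.72) (-0.30,-12.69) (4.81,-7.06) (2.35,4.50)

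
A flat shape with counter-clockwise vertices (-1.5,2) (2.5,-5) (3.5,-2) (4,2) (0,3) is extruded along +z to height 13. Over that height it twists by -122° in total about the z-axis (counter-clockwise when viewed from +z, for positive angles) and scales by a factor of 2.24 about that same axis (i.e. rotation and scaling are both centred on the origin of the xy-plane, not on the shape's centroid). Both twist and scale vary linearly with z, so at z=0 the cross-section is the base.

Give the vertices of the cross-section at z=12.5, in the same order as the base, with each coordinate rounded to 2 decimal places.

Cross-section at z=12.5: (5.40,0.91) (-12.25,0.16) (-7.42,-4.81) (-0.13,-9.80) (5.84,-3.02)

t = z/height = 12.5/13 = 0.961538
s = 1 + (scale-1)·z/height = 1 + (2.24-1)·12.5/13 = 2.192308
θ = twist·z/height = -122°·12.5/13 = -117.3077° = -2.047405 rad
cos θ = -0.458769, sin θ = -0.888556 (intermediates below are computed at full precision and shown rounded to 5 d.p.)
v1: (-1.5,2) → rotate → (2.46526,0.41530) → ×s → (5.40462,0.91046) → (5.40,0.91)
v2: (2.5,-5) → rotate → (-5.58970,0.07246) → ×s → (-12.25434,0.15884) → (-12.25,0.16)
v3: (3.5,-2) → rotate → (-3.38280,-2.19241) → ×s → (-7.41614,-4.80643) → (-7.42,-4.81)
v4: (4,2) → rotate → (-0.05796,-4.47176) → ×s → (-0.12708,-9.80347) → (-0.13,-9.80)
v5: (0,3) → rotate → (2.66567,-1.37631) → ×s → (5.84396,-3.01729) → (5.84,-3.02)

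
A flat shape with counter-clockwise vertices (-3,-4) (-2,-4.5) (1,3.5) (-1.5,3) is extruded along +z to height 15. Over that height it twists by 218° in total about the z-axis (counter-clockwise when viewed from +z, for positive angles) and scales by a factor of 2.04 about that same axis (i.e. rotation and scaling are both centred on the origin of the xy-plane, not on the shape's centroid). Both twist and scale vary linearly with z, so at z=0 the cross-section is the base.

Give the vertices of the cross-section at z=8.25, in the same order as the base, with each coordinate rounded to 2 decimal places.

t = z/height = 8.25/15 = 0.55
s = 1 + (scale-1)·z/height = 1 + (2.04-1)·8.25/15 = 1.572000
θ = twist·z/height = 218°·8.25/15 = 119.9000° = 2.092650 rad
cos θ = -0.498488, sin θ = 0.866897 (intermediates below are computed at full precision and shown rounded to 5 d.p.)
v1: (-3,-4) → rotate → (4.96305,-0.60674) → ×s → (7.80191,-0.95379) → (7.80,-0.95)
v2: (-2,-4.5) → rotate → (4.89801,0.50940) → ×s → (7.69967,0.80078) → (7.70,0.80)
v3: (1,3.5) → rotate → (-3.53263,-0.87781) → ×s → (-5.55329,-1.37992) → (-5.55,-1.38)
v4: (-1.5,3) → rotate → (-1.85296,-2.79581) → ×s → (-2.91285,-4.39501) → (-2.91,-4.40)

Cross-section at z=8.25: (7.80,-0.95) (7.70,0.80) (-5.55,-1.38) (-2.91,-4.40)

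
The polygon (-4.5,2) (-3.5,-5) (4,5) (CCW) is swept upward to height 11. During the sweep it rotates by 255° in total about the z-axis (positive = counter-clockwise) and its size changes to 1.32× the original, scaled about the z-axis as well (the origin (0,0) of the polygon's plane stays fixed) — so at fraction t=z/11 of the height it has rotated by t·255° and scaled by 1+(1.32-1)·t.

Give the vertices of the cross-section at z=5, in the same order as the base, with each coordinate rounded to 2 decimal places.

t = z/height = 5/11 = 0.454545
s = 1 + (scale-1)·z/height = 1 + (1.32-1)·5/11 = 1.145455
θ = twist·z/height = 255°·5/11 = 115.9091° = 2.022995 rad
cos θ = -0.436945, sin θ = 0.899488 (intermediates below are computed at full precision and shown rounded to 5 d.p.)
v1: (-4.5,2) → rotate → (0.16727,-4.92159) → ×s → (0.19160,-5.63745) → (0.19,-5.64)
v2: (-3.5,-5) → rotate → (6.02675,-0.96349) → ×s → (6.90337,-1.10363) → (6.90,-1.10)
v3: (4,5) → rotate → (-6.24522,1.41323) → ×s → (-7.15362,1.61879) → (-7.15,1.62)

Cross-section at z=5: (0.19,-5.64) (6.90,-1.10) (-7.15,1.62)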